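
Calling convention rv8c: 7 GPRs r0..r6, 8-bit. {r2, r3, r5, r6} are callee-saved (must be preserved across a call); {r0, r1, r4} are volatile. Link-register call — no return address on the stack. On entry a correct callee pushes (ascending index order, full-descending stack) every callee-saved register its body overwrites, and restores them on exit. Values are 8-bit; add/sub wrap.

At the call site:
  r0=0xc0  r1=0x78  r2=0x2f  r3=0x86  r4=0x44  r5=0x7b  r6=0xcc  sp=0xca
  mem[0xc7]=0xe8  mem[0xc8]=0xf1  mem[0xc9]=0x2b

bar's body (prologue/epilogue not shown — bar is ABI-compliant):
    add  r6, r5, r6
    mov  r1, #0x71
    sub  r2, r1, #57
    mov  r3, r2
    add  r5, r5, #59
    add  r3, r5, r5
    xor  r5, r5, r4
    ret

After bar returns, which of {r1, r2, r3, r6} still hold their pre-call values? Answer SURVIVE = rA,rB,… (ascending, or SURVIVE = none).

SURVIVE = r2,r3,r6

prologue: push r2 → mem[0xc9]=0x2f, sp=0xc9
prologue: push r3 → mem[0xc8]=0x86, sp=0xc8
prologue: push r5 → mem[0xc7]=0x7b, sp=0xc7
prologue: push r6 → mem[0xc6]=0xcc, sp=0xc6
body[0] add  r6, r5, r6 → r6=0x47
body[1] mov  r1, #0x71 → r1=0x71
body[2] sub  r2, r1, #57 → r2=0x38
body[3] mov  r3, r2 → r3=0x38
body[4] add  r5, r5, #59 → r5=0xb6
body[5] add  r3, r5, r5 → r3=0x6c
body[6] xor  r5, r5, r4 → r5=0xf2
epilogue: pop r6=0xcc, sp=0xc7
epilogue: pop r5=0x7b, sp=0xc8
epilogue: pop r3=0x86, sp=0xc9
epilogue: pop r2=0x2f, sp=0xca
r1: caller-saved, written=True
r2: callee-saved, written=True
r3: callee-saved, written=True
r6: callee-saved, written=True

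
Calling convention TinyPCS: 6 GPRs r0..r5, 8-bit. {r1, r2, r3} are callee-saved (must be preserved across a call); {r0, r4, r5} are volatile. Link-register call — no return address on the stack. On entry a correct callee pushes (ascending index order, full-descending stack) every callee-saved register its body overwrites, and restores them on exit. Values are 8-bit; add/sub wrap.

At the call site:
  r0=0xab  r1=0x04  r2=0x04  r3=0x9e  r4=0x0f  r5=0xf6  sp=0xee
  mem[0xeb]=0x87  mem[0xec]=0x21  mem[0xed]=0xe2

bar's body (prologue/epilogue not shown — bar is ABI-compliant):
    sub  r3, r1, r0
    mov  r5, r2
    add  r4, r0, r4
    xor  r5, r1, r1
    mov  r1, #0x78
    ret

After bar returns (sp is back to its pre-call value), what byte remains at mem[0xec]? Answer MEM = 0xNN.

MEM = 0x9e

prologue: push r1 -> mem[0xed]=0x04, sp=0xed
prologue: push r3 -> mem[0xec]=0x9e, sp=0xec
body[0] sub  r3, r1, r0 -> r3=0x59
body[1] mov  r5, r2 -> r5=0x04
body[2] add  r4, r0, r4 -> r4=0xba
body[3] xor  r5, r1, r1 -> r5=0x00
body[4] mov  r1, #0x78 -> r1=0x78
epilogue: pop r3=0x9e, sp=0xed
epilogue: pop r1=0x04, sp=0xee
prologue pushed ['r1', 'r3'] at ['0xed', '0xec']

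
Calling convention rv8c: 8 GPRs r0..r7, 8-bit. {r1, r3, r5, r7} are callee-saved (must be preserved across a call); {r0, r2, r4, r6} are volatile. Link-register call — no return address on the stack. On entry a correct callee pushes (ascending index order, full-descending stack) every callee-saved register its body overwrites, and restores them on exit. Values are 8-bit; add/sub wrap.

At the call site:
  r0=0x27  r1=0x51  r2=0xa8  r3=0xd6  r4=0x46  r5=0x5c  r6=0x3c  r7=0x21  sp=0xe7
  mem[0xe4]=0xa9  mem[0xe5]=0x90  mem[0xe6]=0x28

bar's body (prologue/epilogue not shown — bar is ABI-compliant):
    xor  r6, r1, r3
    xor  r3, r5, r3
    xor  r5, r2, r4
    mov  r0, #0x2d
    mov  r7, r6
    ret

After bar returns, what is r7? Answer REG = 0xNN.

REG = 0x21

prologue: push r3 → mem[0xe6]=0xd6, sp=0xe6
prologue: push r5 → mem[0xe5]=0x5c, sp=0xe5
prologue: push r7 → mem[0xe4]=0x21, sp=0xe4
body[0] xor  r6, r1, r3 → r6=0x87
body[1] xor  r3, r5, r3 → r3=0x8a
body[2] xor  r5, r2, r4 → r5=0xee
body[3] mov  r0, #0x2d → r0=0x2d
body[4] mov  r7, r6 → r7=0x87
epilogue: pop r7=0x21, sp=0xe5
epilogue: pop r5=0x5c, sp=0xe6
epilogue: pop r3=0xd6, sp=0xe7
r7 is callee-saved → restored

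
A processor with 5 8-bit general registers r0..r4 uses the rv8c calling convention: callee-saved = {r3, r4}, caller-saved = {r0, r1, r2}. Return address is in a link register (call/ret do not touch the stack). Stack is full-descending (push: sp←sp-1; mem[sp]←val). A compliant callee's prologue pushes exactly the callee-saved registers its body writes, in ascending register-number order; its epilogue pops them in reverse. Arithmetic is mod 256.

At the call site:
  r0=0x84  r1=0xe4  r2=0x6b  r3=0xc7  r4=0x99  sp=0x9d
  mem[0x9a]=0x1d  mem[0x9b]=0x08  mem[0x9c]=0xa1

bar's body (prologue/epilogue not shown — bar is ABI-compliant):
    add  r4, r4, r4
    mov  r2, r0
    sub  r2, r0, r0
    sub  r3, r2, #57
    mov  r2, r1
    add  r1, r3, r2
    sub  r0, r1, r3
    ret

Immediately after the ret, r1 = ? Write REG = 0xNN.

prologue: push r3 → mem[0x9c]=0xc7, sp=0x9c
prologue: push r4 → mem[0x9b]=0x99, sp=0x9b
body[0] add  r4, r4, r4 → r4=0x32
body[1] mov  r2, r0 → r2=0x84
body[2] sub  r2, r0, r0 → r2=0x00
body[3] sub  r3, r2, #57 → r3=0xc7
body[4] mov  r2, r1 → r2=0xe4
body[5] add  r1, r3, r2 → r1=0xab
body[6] sub  r0, r1, r3 → r0=0xe4
epilogue: pop r4=0x99, sp=0x9c
epilogue: pop r3=0xc7, sp=0x9d
r1 is caller-saved → body value

REG = 0xab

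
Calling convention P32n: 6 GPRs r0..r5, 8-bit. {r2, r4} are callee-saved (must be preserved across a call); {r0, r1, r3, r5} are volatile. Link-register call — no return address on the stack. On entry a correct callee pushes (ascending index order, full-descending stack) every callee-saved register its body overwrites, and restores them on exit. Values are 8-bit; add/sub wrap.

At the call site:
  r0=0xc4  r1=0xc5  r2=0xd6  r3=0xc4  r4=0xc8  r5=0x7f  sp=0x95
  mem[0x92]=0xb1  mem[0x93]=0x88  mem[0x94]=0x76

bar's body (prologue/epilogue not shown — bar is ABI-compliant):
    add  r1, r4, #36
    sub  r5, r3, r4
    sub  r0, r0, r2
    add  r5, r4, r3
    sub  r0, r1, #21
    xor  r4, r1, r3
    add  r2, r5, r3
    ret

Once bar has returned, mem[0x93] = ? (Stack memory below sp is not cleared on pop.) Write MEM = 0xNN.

prologue: push r2 -> mem[0x94]=0xd6, sp=0x94
prologue: push r4 -> mem[0x93]=0xc8, sp=0x93
body[0] add  r1, r4, #36 -> r1=0xec
body[1] sub  r5, r3, r4 -> r5=0xfc
body[2] sub  r0, r0, r2 -> r0=0xee
body[3] add  r5, r4, r3 -> r5=0x8c
body[4] sub  r0, r1, #21 -> r0=0xd7
body[5] xor  r4, r1, r3 -> r4=0x28
body[6] add  r2, r5, r3 -> r2=0x50
epilogue: pop r4=0xc8, sp=0x94
epilogue: pop r2=0xd6, sp=0x95
prologue pushed ['r2', 'r4'] at ['0x94', '0x93']

MEM = 0xc8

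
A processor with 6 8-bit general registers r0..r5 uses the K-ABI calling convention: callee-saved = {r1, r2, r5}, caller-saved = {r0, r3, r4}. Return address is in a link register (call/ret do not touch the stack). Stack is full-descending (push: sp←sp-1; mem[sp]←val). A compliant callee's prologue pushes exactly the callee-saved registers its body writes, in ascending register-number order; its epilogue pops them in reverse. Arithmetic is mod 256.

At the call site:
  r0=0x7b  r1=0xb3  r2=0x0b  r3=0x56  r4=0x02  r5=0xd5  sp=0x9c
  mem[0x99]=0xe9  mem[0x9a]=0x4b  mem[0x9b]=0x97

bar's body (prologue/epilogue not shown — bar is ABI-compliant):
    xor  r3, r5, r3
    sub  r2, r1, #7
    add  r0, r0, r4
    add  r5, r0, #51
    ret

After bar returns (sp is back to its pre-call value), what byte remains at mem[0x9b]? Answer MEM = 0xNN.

MEM = 0x0b

prologue: push r2 -> mem[0x9b]=0x0b, sp=0x9b
prologue: push r5 -> mem[0x9a]=0xd5, sp=0x9a
body[0] xor  r3, r5, r3 -> r3=0x83
body[1] sub  r2, r1, #7 -> r2=0xac
body[2] add  r0, r0, r4 -> r0=0x7d
body[3] add  r5, r0, #51 -> r5=0xb0
epilogue: pop r5=0xd5, sp=0x9b
epilogue: pop r2=0x0b, sp=0x9c
prologue pushed ['r2', 'r5'] at ['0x9b', '0x9a']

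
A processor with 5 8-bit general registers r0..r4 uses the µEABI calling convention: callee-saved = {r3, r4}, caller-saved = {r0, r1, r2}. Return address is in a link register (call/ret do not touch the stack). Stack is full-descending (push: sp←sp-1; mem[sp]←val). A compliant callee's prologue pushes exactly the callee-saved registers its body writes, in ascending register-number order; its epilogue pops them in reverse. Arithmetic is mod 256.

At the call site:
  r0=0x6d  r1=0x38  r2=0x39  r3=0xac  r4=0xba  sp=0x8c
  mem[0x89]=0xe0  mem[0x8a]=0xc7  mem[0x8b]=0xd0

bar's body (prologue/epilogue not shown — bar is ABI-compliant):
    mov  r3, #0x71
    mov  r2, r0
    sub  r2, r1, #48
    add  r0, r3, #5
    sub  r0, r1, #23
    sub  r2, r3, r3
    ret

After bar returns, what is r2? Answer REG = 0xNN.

REG = 0x00

prologue: push r3 -> mem[0x8b]=0xac, sp=0x8b
body[0] mov  r3, #0x71 -> r3=0x71
body[1] mov  r2, r0 -> r2=0x6d
body[2] sub  r2, r1, #48 -> r2=0x08
body[3] add  r0, r3, #5 -> r0=0x76
body[4] sub  r0, r1, #23 -> r0=0x21
body[5] sub  r2, r3, r3 -> r2=0x00
epilogue: pop r3=0xac, sp=0x8c
r2 is caller-saved -> body value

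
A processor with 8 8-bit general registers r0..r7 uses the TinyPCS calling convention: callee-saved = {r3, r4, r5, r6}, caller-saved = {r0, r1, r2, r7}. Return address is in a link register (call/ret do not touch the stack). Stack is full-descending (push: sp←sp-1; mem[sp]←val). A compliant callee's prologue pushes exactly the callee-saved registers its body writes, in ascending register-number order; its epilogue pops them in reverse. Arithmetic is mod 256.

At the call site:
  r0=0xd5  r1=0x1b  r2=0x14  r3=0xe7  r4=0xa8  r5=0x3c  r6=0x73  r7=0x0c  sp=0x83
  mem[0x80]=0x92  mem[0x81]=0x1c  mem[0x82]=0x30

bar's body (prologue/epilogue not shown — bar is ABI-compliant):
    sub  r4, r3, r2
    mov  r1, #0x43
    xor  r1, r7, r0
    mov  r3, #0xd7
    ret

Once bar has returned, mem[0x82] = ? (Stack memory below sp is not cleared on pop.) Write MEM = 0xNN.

MEM = 0xe7

prologue: push r3 → mem[0x82]=0xe7, sp=0x82
prologue: push r4 → mem[0x81]=0xa8, sp=0x81
body[0] sub  r4, r3, r2 → r4=0xd3
body[1] mov  r1, #0x43 → r1=0x43
body[2] xor  r1, r7, r0 → r1=0xd9
body[3] mov  r3, #0xd7 → r3=0xd7
epilogue: pop r4=0xa8, sp=0x82
epilogue: pop r3=0xe7, sp=0x83
prologue pushed ['r3', 'r4'] at ['0x82', '0x81']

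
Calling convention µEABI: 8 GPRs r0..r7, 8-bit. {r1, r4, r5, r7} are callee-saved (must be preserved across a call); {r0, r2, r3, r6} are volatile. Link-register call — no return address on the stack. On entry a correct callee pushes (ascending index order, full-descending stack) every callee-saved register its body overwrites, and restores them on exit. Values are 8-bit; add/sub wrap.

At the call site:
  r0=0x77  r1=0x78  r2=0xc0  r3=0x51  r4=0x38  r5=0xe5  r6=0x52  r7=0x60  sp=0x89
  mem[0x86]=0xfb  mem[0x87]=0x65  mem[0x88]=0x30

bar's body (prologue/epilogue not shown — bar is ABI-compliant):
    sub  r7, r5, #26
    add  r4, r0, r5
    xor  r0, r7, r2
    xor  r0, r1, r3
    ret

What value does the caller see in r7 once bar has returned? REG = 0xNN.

prologue: push r4 -> mem[0x88]=0x38, sp=0x88
prologue: push r7 -> mem[0x87]=0x60, sp=0x87
body[0] sub  r7, r5, #26 -> r7=0xcb
body[1] add  r4, r0, r5 -> r4=0x5c
body[2] xor  r0, r7, r2 -> r0=0x0b
body[3] xor  r0, r1, r3 -> r0=0x29
epilogue: pop r7=0x60, sp=0x88
epilogue: pop r4=0x38, sp=0x89
r7 is callee-saved -> restored

REG = 0x60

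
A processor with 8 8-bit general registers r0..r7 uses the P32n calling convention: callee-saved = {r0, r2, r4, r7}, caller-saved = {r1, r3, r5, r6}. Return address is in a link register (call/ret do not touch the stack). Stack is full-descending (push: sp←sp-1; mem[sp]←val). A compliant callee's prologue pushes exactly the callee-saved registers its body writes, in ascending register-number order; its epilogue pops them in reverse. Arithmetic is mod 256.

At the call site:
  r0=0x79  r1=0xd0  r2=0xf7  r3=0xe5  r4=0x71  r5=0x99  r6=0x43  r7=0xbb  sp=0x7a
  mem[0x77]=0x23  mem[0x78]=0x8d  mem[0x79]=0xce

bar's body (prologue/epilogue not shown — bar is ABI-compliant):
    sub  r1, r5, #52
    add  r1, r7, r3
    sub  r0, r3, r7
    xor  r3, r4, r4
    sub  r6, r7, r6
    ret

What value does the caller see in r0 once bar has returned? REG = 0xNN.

prologue: push r0 -> mem[0x79]=0x79, sp=0x79
body[0] sub  r1, r5, #52 -> r1=0x65
body[1] add  r1, r7, r3 -> r1=0xa0
body[2] sub  r0, r3, r7 -> r0=0x2a
body[3] xor  r3, r4, r4 -> r3=0x00
body[4] sub  r6, r7, r6 -> r6=0x78
epilogue: pop r0=0x79, sp=0x7a
r0 is callee-saved -> restored

REG = 0x79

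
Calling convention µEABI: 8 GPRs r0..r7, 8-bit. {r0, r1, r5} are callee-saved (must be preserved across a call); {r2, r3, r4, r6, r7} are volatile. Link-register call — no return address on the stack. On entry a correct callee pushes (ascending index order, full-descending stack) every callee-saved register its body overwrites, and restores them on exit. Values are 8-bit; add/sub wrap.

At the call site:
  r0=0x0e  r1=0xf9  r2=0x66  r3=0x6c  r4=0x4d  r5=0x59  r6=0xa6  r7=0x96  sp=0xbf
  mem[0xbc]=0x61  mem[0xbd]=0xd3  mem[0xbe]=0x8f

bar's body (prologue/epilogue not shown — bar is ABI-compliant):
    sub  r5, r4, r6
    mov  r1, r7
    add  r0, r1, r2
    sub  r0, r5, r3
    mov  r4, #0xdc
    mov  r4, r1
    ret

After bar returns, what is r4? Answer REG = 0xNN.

REG = 0x96

prologue: push r0 -> mem[0xbe]=0x0e, sp=0xbe
prologue: push r1 -> mem[0xbd]=0xf9, sp=0xbd
prologue: push r5 -> mem[0xbc]=0x59, sp=0xbc
body[0] sub  r5, r4, r6 -> r5=0xa7
body[1] mov  r1, r7 -> r1=0x96
body[2] add  r0, r1, r2 -> r0=0xfc
body[3] sub  r0, r5, r3 -> r0=0x3b
body[4] mov  r4, #0xdc -> r4=0xdc
body[5] mov  r4, r1 -> r4=0x96
epilogue: pop r5=0x59, sp=0xbd
epilogue: pop r1=0xf9, sp=0xbe
epilogue: pop r0=0x0e, sp=0xbf
r4 is caller-saved -> body value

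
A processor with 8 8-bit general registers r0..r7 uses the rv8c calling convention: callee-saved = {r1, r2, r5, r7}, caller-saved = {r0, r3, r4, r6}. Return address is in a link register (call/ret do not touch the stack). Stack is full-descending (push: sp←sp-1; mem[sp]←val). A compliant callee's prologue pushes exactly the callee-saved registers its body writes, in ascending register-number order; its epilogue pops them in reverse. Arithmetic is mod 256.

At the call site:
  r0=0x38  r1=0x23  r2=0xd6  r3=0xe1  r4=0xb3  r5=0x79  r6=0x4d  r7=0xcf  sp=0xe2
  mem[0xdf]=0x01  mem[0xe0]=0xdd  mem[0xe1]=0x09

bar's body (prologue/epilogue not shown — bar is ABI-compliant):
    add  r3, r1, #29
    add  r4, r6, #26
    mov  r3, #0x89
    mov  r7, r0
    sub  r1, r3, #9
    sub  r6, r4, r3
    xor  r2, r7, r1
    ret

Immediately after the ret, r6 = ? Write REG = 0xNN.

REG = 0xde

prologue: push r1 → mem[0xe1]=0x23, sp=0xe1
prologue: push r2 → mem[0xe0]=0xd6, sp=0xe0
prologue: push r7 → mem[0xdf]=0xcf, sp=0xdf
body[0] add  r3, r1, #29 → r3=0x40
body[1] add  r4, r6, #26 → r4=0x67
body[2] mov  r3, #0x89 → r3=0x89
body[3] mov  r7, r0 → r7=0x38
body[4] sub  r1, r3, #9 → r1=0x80
body[5] sub  r6, r4, r3 → r6=0xde
body[6] xor  r2, r7, r1 → r2=0xb8
epilogue: pop r7=0xcf, sp=0xe0
epilogue: pop r2=0xd6, sp=0xe1
epilogue: pop r1=0x23, sp=0xe2
r6 is caller-saved → body value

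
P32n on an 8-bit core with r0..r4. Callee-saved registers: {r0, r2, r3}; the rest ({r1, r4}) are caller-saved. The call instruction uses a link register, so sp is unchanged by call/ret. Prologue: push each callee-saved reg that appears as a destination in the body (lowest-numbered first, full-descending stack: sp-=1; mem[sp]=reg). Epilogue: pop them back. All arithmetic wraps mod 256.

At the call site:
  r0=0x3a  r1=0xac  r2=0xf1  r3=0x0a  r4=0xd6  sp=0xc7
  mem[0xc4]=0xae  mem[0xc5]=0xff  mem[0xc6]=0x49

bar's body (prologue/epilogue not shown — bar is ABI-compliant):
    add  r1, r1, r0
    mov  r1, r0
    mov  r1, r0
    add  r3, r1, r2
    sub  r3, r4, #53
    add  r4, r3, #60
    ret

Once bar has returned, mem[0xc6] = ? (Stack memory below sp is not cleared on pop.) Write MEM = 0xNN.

MEM = 0x0a

prologue: push r3 → mem[0xc6]=0x0a, sp=0xc6
body[0] add  r1, r1, r0 → r1=0xe6
body[1] mov  r1, r0 → r1=0x3a
body[2] mov  r1, r0 → r1=0x3a
body[3] add  r3, r1, r2 → r3=0x2b
body[4] sub  r3, r4, #53 → r3=0xa1
body[5] add  r4, r3, #60 → r4=0xdd
epilogue: pop r3=0x0a, sp=0xc7
prologue pushed ['r3'] at ['0xc6']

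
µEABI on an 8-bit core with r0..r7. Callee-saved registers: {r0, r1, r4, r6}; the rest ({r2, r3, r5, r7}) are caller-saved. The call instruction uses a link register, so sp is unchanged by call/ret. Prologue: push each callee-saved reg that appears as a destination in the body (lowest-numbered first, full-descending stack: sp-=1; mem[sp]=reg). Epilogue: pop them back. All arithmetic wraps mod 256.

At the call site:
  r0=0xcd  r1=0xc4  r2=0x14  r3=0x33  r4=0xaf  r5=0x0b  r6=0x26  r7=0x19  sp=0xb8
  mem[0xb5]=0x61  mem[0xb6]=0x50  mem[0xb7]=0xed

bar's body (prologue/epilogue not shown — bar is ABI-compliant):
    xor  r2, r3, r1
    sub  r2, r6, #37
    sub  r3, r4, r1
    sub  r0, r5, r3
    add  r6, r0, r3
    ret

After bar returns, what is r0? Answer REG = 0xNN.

REG = 0xcd

prologue: push r0 → mem[0xb7]=0xcd, sp=0xb7
prologue: push r6 → mem[0xb6]=0x26, sp=0xb6
body[0] xor  r2, r3, r1 → r2=0xf7
body[1] sub  r2, r6, #37 → r2=0x01
body[2] sub  r3, r4, r1 → r3=0xeb
body[3] sub  r0, r5, r3 → r0=0x20
body[4] add  r6, r0, r3 → r6=0x0b
epilogue: pop r6=0x26, sp=0xb7
epilogue: pop r0=0xcd, sp=0xb8
r0 is callee-saved → restored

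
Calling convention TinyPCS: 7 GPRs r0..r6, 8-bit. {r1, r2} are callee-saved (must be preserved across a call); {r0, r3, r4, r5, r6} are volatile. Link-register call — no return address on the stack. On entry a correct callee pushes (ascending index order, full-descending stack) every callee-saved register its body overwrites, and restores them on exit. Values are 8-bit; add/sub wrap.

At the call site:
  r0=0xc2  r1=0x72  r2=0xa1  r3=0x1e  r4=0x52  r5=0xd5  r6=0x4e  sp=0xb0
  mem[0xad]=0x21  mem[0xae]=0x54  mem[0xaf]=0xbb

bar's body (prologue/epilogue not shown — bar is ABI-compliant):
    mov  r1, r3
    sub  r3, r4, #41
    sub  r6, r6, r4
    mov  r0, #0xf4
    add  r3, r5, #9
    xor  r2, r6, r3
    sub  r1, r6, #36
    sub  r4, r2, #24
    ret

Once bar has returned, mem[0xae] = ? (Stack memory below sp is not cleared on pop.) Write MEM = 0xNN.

MEM = 0xa1

prologue: push r1 -> mem[0xaf]=0x72, sp=0xaf
prologue: push r2 -> mem[0xae]=0xa1, sp=0xae
body[0] mov  r1, r3 -> r1=0x1e
body[1] sub  r3, r4, #41 -> r3=0x29
body[2] sub  r6, r6, r4 -> r6=0xfc
body[3] mov  r0, #0xf4 -> r0=0xf4
body[4] add  r3, r5, #9 -> r3=0xde
body[5] xor  r2, r6, r3 -> r2=0x22
body[6] sub  r1, r6, #36 -> r1=0xd8
body[7] sub  r4, r2, #24 -> r4=0x0a
epilogue: pop r2=0xa1, sp=0xaf
epilogue: pop r1=0x72, sp=0xb0
prologue pushed ['r1', 'r2'] at ['0xaf', '0xae']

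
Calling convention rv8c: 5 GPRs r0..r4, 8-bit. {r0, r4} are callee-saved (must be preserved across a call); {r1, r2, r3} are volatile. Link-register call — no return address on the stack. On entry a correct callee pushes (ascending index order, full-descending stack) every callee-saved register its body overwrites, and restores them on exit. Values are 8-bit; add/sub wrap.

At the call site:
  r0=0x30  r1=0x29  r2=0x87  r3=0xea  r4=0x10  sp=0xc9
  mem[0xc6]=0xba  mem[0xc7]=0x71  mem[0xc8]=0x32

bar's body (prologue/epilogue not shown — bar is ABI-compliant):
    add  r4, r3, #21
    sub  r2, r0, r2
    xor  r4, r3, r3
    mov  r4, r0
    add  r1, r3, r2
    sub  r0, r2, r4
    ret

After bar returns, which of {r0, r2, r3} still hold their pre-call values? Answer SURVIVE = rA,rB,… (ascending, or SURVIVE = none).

prologue: push r0 → mem[0xc8]=0x30, sp=0xc8
prologue: push r4 → mem[0xc7]=0x10, sp=0xc7
body[0] add  r4, r3, #21 → r4=0xff
body[1] sub  r2, r0, r2 → r2=0xa9
body[2] xor  r4, r3, r3 → r4=0x00
body[3] mov  r4, r0 → r4=0x30
body[4] add  r1, r3, r2 → r1=0x93
body[5] sub  r0, r2, r4 → r0=0x79
epilogue: pop r4=0x10, sp=0xc8
epilogue: pop r0=0x30, sp=0xc9
r0: callee-saved, written=True
r2: caller-saved, written=True
r3: caller-saved, written=False

SURVIVE = r0,r3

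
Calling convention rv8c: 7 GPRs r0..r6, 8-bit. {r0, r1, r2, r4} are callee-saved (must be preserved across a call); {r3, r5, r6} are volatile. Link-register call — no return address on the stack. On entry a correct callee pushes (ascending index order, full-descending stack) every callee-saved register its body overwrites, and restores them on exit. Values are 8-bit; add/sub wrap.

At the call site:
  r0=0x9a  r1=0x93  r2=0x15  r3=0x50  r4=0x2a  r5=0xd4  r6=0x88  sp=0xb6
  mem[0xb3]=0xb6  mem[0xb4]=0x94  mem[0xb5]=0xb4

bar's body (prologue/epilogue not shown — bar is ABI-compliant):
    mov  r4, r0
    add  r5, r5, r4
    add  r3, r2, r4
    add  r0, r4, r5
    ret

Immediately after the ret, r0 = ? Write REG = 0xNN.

prologue: push r0 -> mem[0xb5]=0x9a, sp=0xb5
prologue: push r4 -> mem[0xb4]=0x2a, sp=0xb4
body[0] mov  r4, r0 -> r4=0x9a
body[1] add  r5, r5, r4 -> r5=0x6e
body[2] add  r3, r2, r4 -> r3=0xaf
body[3] add  r0, r4, r5 -> r0=0x08
epilogue: pop r4=0x2a, sp=0xb5
epilogue: pop r0=0x9a, sp=0xb6
r0 is callee-saved -> restored

REG = 0x9a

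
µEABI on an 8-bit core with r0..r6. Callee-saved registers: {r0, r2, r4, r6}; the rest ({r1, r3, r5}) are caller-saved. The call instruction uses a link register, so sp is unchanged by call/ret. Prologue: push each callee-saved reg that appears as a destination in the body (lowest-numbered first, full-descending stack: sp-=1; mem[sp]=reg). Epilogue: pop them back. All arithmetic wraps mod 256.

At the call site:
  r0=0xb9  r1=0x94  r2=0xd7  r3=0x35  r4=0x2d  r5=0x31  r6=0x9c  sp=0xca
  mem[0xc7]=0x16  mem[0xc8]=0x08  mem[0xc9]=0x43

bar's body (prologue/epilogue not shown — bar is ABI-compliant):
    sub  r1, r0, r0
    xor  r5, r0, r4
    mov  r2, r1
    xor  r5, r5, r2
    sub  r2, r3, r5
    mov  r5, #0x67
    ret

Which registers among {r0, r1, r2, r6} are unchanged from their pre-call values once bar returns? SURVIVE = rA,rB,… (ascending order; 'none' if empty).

prologue: push r2 → mem[0xc9]=0xd7, sp=0xc9
body[0] sub  r1, r0, r0 → r1=0x00
body[1] xor  r5, r0, r4 → r5=0x94
body[2] mov  r2, r1 → r2=0x00
body[3] xor  r5, r5, r2 → r5=0x94
body[4] sub  r2, r3, r5 → r2=0xa1
body[5] mov  r5, #0x67 → r5=0x67
epilogue: pop r2=0xd7, sp=0xca
r0: callee-saved, written=False
r1: caller-saved, written=True
r2: callee-saved, written=True
r6: callee-saved, written=False

SURVIVE = r0,r2,r6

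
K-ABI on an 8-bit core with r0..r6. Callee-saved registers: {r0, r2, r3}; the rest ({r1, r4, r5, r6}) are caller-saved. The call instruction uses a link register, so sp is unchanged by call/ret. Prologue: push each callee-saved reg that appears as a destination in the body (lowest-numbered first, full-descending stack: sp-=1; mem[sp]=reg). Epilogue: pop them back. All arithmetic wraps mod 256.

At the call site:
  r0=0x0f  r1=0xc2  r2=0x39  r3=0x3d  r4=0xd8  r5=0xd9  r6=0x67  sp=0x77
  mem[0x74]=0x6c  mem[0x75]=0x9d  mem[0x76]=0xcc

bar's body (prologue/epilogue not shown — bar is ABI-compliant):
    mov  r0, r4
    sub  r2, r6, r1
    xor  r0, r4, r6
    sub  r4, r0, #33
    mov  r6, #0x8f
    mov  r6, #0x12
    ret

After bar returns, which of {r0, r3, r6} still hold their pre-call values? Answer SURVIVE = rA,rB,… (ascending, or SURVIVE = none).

SURVIVE = r0,r3

prologue: push r0 -> mem[0x76]=0x0f, sp=0x76
prologue: push r2 -> mem[0x75]=0x39, sp=0x75
body[0] mov  r0, r4 -> r0=0xd8
body[1] sub  r2, r6, r1 -> r2=0xa5
body[2] xor  r0, r4, r6 -> r0=0xbf
body[3] sub  r4, r0, #33 -> r4=0x9e
body[4] mov  r6, #0x8f -> r6=0x8f
body[5] mov  r6, #0x12 -> r6=0x12
epilogue: pop r2=0x39, sp=0x76
epilogue: pop r0=0x0f, sp=0x77
r0: callee-saved, written=True
r3: callee-saved, written=False
r6: caller-saved, written=True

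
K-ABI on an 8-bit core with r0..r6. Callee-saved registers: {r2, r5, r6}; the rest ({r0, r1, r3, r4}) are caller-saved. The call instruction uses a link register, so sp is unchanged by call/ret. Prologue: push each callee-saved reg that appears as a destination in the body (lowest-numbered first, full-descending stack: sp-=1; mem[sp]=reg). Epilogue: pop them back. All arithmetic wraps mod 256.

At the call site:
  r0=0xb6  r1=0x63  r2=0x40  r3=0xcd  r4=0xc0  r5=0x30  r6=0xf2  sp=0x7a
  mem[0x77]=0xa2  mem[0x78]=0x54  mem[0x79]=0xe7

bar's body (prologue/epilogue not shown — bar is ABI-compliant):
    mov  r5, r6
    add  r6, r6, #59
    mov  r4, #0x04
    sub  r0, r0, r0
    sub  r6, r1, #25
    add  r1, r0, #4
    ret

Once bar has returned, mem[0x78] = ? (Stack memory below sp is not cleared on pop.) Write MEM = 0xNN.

MEM = 0xf2

prologue: push r5 -> mem[0x79]=0x30, sp=0x79
prologue: push r6 -> mem[0x78]=0xf2, sp=0x78
body[0] mov  r5, r6 -> r5=0xf2
body[1] add  r6, r6, #59 -> r6=0x2d
body[2] mov  r4, #0x04 -> r4=0x04
body[3] sub  r0, r0, r0 -> r0=0x00
body[4] sub  r6, r1, #25 -> r6=0x4a
body[5] add  r1, r0, #4 -> r1=0x04
epilogue: pop r6=0xf2, sp=0x79
epilogue: pop r5=0x30, sp=0x7a
prologue pushed ['r5', 'r6'] at ['0x79', '0x78']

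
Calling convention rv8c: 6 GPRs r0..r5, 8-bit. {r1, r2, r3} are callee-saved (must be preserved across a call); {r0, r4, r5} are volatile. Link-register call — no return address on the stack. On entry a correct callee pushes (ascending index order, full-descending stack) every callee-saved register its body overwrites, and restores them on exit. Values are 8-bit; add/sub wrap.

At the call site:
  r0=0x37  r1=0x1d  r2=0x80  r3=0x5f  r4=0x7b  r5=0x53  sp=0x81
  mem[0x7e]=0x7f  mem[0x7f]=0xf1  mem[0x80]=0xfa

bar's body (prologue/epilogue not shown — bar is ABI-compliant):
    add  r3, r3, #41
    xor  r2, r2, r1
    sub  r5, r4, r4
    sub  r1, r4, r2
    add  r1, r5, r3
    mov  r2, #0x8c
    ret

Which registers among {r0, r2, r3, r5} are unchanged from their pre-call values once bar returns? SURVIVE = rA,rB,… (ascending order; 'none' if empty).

SURVIVE = r0,r2,r3

prologue: push r1 → mem[0x80]=0x1d, sp=0x80
prologue: push r2 → mem[0x7f]=0x80, sp=0x7f
prologue: push r3 → mem[0x7e]=0x5f, sp=0x7e
body[0] add  r3, r3, #41 → r3=0x88
body[1] xor  r2, r2, r1 → r2=0x9d
body[2] sub  r5, r4, r4 → r5=0x00
body[3] sub  r1, r4, r2 → r1=0xde
body[4] add  r1, r5, r3 → r1=0x88
body[5] mov  r2, #0x8c → r2=0x8c
epilogue: pop r3=0x5f, sp=0x7f
epilogue: pop r2=0x80, sp=0x80
epilogue: pop r1=0x1d, sp=0x81
r0: caller-saved, written=False
r2: callee-saved, written=True
r3: callee-saved, written=True
r5: caller-saved, written=True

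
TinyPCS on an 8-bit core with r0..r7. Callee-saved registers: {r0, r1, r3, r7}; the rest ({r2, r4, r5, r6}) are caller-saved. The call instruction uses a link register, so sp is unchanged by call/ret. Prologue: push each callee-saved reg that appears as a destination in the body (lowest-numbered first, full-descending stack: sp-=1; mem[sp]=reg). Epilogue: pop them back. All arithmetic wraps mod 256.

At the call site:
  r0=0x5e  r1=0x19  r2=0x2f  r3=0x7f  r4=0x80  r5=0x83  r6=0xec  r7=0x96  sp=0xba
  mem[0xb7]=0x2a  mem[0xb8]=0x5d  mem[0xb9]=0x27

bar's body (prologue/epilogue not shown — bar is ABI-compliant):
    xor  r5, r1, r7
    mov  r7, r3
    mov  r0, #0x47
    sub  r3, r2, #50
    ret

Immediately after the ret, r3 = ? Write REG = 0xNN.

prologue: push r0 -> mem[0xb9]=0x5e, sp=0xb9
prologue: push r3 -> mem[0xb8]=0x7f, sp=0xb8
prologue: push r7 -> mem[0xb7]=0x96, sp=0xb7
body[0] xor  r5, r1, r7 -> r5=0x8f
body[1] mov  r7, r3 -> r7=0x7f
body[2] mov  r0, #0x47 -> r0=0x47
body[3] sub  r3, r2, #50 -> r3=0xfd
epilogue: pop r7=0x96, sp=0xb8
epilogue: pop r3=0x7f, sp=0xb9
epilogue: pop r0=0x5e, sp=0xba
r3 is callee-saved -> restored

REG = 0x7f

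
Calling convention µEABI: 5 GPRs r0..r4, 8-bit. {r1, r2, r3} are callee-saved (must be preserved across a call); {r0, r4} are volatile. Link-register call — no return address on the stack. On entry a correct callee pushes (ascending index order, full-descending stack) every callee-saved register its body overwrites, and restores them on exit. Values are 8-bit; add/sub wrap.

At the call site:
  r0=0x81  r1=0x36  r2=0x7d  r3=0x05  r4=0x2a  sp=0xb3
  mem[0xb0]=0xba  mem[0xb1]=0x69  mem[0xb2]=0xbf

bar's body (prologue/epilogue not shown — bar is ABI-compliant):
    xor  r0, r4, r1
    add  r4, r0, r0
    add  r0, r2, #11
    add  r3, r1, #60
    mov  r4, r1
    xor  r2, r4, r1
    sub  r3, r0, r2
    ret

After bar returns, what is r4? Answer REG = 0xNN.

REG = 0x36

prologue: push r2 → mem[0xb2]=0x7d, sp=0xb2
prologue: push r3 → mem[0xb1]=0x05, sp=0xb1
body[0] xor  r0, r4, r1 → r0=0x1c
body[1] add  r4, r0, r0 → r4=0x38
body[2] add  r0, r2, #11 → r0=0x88
body[3] add  r3, r1, #60 → r3=0x72
body[4] mov  r4, r1 → r4=0x36
body[5] xor  r2, r4, r1 → r2=0x00
body[6] sub  r3, r0, r2 → r3=0x88
epilogue: pop r3=0x05, sp=0xb2
epilogue: pop r2=0x7d, sp=0xb3
r4 is caller-saved → body value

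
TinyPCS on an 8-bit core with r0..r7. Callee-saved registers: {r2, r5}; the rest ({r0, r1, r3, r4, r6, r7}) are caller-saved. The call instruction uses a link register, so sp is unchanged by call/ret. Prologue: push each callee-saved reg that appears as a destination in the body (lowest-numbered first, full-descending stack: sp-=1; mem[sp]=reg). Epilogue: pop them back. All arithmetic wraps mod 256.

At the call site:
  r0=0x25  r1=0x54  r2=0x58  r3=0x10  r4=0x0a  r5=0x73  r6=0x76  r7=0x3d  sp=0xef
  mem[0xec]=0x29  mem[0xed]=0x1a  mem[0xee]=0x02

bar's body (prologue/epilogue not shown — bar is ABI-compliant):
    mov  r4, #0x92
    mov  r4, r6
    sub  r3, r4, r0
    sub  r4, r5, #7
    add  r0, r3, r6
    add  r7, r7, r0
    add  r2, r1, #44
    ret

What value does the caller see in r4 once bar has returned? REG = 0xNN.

REG = 0x6c

prologue: push r2 → mem[0xee]=0x58, sp=0xee
body[0] mov  r4, #0x92 → r4=0x92
body[1] mov  r4, r6 → r4=0x76
body[2] sub  r3, r4, r0 → r3=0x51
body[3] sub  r4, r5, #7 → r4=0x6c
body[4] add  r0, r3, r6 → r0=0xc7
body[5] add  r7, r7, r0 → r7=0x04
body[6] add  r2, r1, #44 → r2=0x80
epilogue: pop r2=0x58, sp=0xef
r4 is caller-saved → body value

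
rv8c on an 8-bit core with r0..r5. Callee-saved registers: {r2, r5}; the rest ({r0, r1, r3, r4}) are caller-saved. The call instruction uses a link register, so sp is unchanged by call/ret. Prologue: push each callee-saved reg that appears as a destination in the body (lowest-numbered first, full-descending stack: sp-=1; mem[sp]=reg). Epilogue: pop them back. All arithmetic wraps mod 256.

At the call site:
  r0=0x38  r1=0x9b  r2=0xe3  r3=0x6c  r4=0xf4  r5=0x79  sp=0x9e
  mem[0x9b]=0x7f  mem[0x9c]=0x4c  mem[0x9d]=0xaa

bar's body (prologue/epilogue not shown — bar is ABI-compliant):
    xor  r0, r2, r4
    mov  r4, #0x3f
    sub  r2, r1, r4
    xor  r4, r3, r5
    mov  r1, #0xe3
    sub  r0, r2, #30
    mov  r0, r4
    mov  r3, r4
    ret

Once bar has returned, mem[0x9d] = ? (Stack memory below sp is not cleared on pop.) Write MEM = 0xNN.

prologue: push r2 → mem[0x9d]=0xe3, sp=0x9d
body[0] xor  r0, r2, r4 → r0=0x17
body[1] mov  r4, #0x3f → r4=0x3f
body[2] sub  r2, r1, r4 → r2=0x5c
body[3] xor  r4, r3, r5 → r4=0x15
body[4] mov  r1, #0xe3 → r1=0xe3
body[5] sub  r0, r2, #30 → r0=0x3e
body[6] mov  r0, r4 → r0=0x15
body[7] mov  r3, r4 → r3=0x15
epilogue: pop r2=0xe3, sp=0x9e
prologue pushed ['r2'] at ['0x9d']

MEM = 0xe3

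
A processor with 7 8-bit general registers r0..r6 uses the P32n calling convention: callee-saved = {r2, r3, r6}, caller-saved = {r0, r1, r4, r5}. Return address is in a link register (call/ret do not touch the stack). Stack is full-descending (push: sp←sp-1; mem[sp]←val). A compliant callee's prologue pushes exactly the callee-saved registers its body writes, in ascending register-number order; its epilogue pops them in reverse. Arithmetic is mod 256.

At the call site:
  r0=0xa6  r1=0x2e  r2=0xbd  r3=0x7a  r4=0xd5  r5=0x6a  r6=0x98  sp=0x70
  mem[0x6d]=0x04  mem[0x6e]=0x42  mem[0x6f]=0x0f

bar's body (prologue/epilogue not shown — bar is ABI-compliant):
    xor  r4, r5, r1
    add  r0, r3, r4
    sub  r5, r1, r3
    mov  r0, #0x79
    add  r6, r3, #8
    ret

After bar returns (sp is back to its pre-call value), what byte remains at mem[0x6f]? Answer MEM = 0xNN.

MEM = 0x98

prologue: push r6 -> mem[0x6f]=0x98, sp=0x6f
body[0] xor  r4, r5, r1 -> r4=0x44
body[1] add  r0, r3, r4 -> r0=0xbe
body[2] sub  r5, r1, r3 -> r5=0xb4
body[3] mov  r0, #0x79 -> r0=0x79
body[4] add  r6, r3, #8 -> r6=0x82
epilogue: pop r6=0x98, sp=0x70
prologue pushed ['r6'] at ['0x6f']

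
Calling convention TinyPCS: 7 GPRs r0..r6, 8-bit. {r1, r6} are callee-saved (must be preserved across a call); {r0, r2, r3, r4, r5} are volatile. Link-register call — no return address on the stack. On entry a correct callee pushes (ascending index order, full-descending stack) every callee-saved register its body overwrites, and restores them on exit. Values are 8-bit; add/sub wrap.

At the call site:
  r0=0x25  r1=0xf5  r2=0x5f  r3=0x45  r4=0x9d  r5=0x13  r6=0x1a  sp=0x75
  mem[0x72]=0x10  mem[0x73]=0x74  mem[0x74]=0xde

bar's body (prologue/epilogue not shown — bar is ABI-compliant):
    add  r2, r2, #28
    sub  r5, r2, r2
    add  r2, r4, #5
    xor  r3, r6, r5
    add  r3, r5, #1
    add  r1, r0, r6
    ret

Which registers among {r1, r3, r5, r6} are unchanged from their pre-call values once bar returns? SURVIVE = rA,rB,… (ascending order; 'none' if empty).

SURVIVE = r1,r6

prologue: push r1 -> mem[0x74]=0xf5, sp=0x74
body[0] add  r2, r2, #28 -> r2=0x7b
body[1] sub  r5, r2, r2 -> r5=0x00
body[2] add  r2, r4, #5 -> r2=0xa2
body[3] xor  r3, r6, r5 -> r3=0x1a
body[4] add  r3, r5, #1 -> r3=0x01
body[5] add  r1, r0, r6 -> r1=0x3f
epilogue: pop r1=0xf5, sp=0x75
r1: callee-saved, written=True
r3: caller-saved, written=True
r5: caller-saved, written=True
r6: callee-saved, written=False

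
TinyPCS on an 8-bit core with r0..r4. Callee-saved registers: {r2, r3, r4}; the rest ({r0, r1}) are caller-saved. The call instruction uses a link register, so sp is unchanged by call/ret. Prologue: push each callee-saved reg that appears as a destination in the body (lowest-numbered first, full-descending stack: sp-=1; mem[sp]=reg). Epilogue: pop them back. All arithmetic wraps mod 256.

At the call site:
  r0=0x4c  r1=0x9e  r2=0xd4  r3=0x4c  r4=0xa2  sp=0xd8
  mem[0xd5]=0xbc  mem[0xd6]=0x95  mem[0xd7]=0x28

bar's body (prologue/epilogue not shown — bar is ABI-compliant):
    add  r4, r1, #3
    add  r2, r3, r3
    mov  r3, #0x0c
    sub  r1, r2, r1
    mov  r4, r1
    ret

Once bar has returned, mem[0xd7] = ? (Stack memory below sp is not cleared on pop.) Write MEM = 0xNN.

prologue: push r2 -> mem[0xd7]=0xd4, sp=0xd7
prologue: push r3 -> mem[0xd6]=0x4c, sp=0xd6
prologue: push r4 -> mem[0xd5]=0xa2, sp=0xd5
body[0] add  r4, r1, #3 -> r4=0xa1
body[1] add  r2, r3, r3 -> r2=0x98
body[2] mov  r3, #0x0c -> r3=0x0c
body[3] sub  r1, r2, r1 -> r1=0xfa
body[4] mov  r4, r1 -> r4=0xfa
epilogue: pop r4=0xa2, sp=0xd6
epilogue: pop r3=0x4c, sp=0xd7
epilogue: pop r2=0xd4, sp=0xd8
prologue pushed ['r2', 'r3', 'r4'] at ['0xd7', '0xd6', '0xd5']

MEM = 0xd4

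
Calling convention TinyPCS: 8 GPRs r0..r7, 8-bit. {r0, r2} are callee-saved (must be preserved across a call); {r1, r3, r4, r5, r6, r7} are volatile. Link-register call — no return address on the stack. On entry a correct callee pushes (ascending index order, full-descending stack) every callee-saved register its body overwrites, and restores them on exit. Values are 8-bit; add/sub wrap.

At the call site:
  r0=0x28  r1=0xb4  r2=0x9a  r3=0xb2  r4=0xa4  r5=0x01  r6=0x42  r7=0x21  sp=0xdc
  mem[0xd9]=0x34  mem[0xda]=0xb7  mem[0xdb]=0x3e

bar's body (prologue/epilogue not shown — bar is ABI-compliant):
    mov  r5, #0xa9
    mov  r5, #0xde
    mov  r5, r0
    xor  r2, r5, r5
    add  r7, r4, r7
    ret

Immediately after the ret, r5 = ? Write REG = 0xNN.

REG = 0x28

prologue: push r2 → mem[0xdb]=0x9a, sp=0xdb
body[0] mov  r5, #0xa9 → r5=0xa9
body[1] mov  r5, #0xde → r5=0xde
body[2] mov  r5, r0 → r5=0x28
body[3] xor  r2, r5, r5 → r2=0x00
body[4] add  r7, r4, r7 → r7=0xc5
epilogue: pop r2=0x9a, sp=0xdc
r5 is caller-saved → body value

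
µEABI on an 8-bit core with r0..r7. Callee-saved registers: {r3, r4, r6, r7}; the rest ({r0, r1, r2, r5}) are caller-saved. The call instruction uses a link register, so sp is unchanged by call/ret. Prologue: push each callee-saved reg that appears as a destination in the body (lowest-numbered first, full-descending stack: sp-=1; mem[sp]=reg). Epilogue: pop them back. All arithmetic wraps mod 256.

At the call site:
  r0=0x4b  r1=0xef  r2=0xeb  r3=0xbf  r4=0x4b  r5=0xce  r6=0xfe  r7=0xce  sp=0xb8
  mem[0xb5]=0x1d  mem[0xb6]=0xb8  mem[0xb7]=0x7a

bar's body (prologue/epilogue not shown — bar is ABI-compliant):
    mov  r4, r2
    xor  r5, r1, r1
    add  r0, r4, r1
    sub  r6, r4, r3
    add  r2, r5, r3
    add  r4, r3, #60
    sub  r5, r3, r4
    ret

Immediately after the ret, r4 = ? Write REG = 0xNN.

REG = 0x4b

prologue: push r4 -> mem[0xb7]=0x4b, sp=0xb7
prologue: push r6 -> mem[0xb6]=0xfe, sp=0xb6
body[0] mov  r4, r2 -> r4=0xeb
body[1] xor  r5, r1, r1 -> r5=0x00
body[2] add  r0, r4, r1 -> r0=0xda
body[3] sub  r6, r4, r3 -> r6=0x2c
body[4] add  r2, r5, r3 -> r2=0xbf
body[5] add  r4, r3, #60 -> r4=0xfb
body[6] sub  r5, r3, r4 -> r5=0xc4
epilogue: pop r6=0xfe, sp=0xb7
epilogue: pop r4=0x4b, sp=0xb8
r4 is callee-saved -> restored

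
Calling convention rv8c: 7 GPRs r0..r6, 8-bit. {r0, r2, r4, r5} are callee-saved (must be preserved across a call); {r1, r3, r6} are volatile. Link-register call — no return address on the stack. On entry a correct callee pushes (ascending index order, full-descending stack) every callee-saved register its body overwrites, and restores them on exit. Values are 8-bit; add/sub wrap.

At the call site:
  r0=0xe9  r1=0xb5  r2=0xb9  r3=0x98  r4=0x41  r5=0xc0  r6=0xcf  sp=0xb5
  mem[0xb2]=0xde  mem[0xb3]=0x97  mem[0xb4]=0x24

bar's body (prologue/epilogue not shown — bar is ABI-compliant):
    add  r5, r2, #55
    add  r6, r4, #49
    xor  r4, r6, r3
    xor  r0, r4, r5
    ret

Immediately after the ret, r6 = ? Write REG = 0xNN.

REG = 0x72

prologue: push r0 -> mem[0xb4]=0xe9, sp=0xb4
prologue: push r4 -> mem[0xb3]=0x41, sp=0xb3
prologue: push r5 -> mem[0xb2]=0xc0, sp=0xb2
body[0] add  r5, r2, #55 -> r5=0xf0
body[1] add  r6, r4, #49 -> r6=0x72
body[2] xor  r4, r6, r3 -> r4=0xea
body[3] xor  r0, r4, r5 -> r0=0x1a
epilogue: pop r5=0xc0, sp=0xb3
epilogue: pop r4=0x41, sp=0xb4
epilogue: pop r0=0xe9, sp=0xb5
r6 is caller-saved -> body value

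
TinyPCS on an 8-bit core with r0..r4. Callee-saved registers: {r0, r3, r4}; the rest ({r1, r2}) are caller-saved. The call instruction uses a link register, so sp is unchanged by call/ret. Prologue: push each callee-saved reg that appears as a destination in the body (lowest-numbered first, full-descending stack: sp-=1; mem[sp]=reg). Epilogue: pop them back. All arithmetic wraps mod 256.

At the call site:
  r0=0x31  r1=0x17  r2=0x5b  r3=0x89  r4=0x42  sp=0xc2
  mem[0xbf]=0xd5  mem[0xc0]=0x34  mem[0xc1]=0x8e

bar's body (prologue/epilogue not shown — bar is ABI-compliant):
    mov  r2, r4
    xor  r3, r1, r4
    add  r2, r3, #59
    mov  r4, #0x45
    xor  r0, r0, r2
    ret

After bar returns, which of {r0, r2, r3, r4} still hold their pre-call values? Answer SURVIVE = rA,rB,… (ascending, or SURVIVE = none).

prologue: push r0 → mem[0xc1]=0x31, sp=0xc1
prologue: push r3 → mem[0xc0]=0x89, sp=0xc0
prologue: push r4 → mem[0xbf]=0x42, sp=0xbf
body[0] mov  r2, r4 → r2=0x42
body[1] xor  r3, r1, r4 → r3=0x55
body[2] add  r2, r3, #59 → r2=0x90
body[3] mov  r4, #0x45 → r4=0x45
body[4] xor  r0, r0, r2 → r0=0xa1
epilogue: pop r4=0x42, sp=0xc0
epilogue: pop r3=0x89, sp=0xc1
epilogue: pop r0=0x31, sp=0xc2
r0: callee-saved, written=True
r2: caller-saved, written=True
r3: callee-saved, written=True
r4: callee-saved, written=True

SURVIVE = r0,r3,r4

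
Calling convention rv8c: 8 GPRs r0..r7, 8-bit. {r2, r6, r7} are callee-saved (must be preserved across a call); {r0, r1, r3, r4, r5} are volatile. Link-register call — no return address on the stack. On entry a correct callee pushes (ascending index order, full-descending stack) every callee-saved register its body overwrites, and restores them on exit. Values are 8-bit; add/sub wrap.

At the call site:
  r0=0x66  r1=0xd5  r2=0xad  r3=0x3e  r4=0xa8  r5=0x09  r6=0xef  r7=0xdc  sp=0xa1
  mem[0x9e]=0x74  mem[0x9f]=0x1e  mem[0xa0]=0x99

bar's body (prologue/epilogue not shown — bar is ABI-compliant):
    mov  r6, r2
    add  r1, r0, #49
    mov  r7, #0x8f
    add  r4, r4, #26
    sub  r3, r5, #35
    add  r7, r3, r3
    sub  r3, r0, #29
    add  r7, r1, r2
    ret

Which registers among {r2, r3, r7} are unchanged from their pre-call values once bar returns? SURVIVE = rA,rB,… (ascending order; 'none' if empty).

SURVIVE = r2,r7

prologue: push r6 → mem[0xa0]=0xef, sp=0xa0
prologue: push r7 → mem[0x9f]=0xdc, sp=0x9f
body[0] mov  r6, r2 → r6=0xad
body[1] add  r1, r0, #49 → r1=0x97
body[2] mov  r7, #0x8f → r7=0x8f
body[3] add  r4, r4, #26 → r4=0xc2
body[4] sub  r3, r5, #35 → r3=0xe6
body[5] add  r7, r3, r3 → r7=0xcc
body[6] sub  r3, r0, #29 → r3=0x49
body[7] add  r7, r1, r2 → r7=0x44
epilogue: pop r7=0xdc, sp=0xa0
epilogue: pop r6=0xef, sp=0xa1
r2: callee-saved, written=False
r3: caller-saved, written=True
r7: callee-saved, written=True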